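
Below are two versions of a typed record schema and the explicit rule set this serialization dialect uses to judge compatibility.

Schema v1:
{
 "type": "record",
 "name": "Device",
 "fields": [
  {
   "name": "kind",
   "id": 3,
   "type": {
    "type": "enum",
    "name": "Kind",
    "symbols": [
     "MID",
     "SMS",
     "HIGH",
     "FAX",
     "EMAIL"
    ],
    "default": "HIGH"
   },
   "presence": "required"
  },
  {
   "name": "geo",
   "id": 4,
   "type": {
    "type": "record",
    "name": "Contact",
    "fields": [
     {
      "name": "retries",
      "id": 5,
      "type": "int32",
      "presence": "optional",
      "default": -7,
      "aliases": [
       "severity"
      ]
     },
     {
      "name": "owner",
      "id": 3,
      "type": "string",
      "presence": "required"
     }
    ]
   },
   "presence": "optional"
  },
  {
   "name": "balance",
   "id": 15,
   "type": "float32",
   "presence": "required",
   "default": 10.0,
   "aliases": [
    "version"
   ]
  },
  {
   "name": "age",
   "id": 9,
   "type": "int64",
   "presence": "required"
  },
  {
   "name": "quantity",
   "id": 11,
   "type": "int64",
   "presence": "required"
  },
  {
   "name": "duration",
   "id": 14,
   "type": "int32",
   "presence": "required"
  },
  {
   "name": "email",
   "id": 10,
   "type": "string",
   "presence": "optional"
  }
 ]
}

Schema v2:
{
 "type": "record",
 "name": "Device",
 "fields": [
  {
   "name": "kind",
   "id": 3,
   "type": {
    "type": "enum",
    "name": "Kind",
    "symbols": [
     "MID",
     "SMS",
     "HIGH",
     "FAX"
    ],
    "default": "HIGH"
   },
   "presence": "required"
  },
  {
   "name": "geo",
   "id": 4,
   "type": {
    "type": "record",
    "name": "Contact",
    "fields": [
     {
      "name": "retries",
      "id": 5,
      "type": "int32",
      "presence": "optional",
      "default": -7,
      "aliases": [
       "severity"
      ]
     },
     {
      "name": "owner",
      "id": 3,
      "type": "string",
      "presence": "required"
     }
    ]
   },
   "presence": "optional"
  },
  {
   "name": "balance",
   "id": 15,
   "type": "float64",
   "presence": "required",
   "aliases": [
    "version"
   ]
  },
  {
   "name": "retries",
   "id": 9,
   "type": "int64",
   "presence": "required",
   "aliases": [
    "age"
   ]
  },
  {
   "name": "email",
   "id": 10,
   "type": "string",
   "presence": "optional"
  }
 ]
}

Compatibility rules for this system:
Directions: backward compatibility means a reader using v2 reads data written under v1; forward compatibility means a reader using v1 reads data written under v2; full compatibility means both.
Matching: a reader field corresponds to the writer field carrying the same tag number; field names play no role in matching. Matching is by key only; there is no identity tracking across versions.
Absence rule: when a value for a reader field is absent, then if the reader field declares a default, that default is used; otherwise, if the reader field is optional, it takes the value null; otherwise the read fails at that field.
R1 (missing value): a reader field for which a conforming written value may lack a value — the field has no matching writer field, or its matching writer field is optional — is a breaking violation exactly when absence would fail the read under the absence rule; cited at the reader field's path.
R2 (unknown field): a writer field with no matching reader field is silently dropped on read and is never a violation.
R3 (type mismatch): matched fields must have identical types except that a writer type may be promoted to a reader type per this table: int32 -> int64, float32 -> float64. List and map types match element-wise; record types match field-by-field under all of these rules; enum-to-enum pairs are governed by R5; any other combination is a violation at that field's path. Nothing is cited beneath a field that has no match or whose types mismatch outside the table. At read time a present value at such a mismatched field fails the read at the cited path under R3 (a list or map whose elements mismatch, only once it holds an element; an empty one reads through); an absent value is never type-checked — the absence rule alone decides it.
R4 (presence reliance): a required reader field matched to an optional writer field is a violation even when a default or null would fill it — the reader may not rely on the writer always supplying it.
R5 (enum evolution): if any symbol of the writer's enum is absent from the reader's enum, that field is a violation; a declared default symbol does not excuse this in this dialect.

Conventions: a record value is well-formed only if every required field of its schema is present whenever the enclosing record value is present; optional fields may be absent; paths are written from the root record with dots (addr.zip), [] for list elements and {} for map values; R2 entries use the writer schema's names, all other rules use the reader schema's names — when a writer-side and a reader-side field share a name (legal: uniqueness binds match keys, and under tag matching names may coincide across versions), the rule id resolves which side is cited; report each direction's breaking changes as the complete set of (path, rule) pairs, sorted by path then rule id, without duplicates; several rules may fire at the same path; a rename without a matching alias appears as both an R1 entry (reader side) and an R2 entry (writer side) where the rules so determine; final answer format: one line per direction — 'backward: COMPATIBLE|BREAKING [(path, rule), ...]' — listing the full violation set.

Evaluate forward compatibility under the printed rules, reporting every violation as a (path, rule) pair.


each type pair in Device: writer, then reader
forward on Device — v1 reading data written by v2:
  kind <- kind (Kind -> Kind, writer required)
  geo <- geo (Contact -> Contact, writer optional)
  balance <- balance (float64 -> float32, writer required)
  age <- retries (int64 -> int64, writer required)
  quantity: no writer-side match
  duration: no writer-side match
  email <- email (string -> string, writer optional)
  geo.retries <- geo.retries (int32 -> int32, writer optional)
  geo.owner <- geo.owner (string -> string, writer required)
  R3 fires at balance
  R1 fires at duration
  R1 fires at quantity
  => forward verdict for Device: BREAKING, 3 violation(s)
remaining Device differences; none change what is asked:
  enum Kind (field kind in record Device): symbol EMAIL removed -> affects backward compatibility only, which is not asked
  renamed field age to retries in record Device (alias age declared on the renamed field) -> no rule fires on it in Device's dialect; the asked verdict holds

forward: BREAKING [(balance, R3), (duration, R1), (quantity, R1)]


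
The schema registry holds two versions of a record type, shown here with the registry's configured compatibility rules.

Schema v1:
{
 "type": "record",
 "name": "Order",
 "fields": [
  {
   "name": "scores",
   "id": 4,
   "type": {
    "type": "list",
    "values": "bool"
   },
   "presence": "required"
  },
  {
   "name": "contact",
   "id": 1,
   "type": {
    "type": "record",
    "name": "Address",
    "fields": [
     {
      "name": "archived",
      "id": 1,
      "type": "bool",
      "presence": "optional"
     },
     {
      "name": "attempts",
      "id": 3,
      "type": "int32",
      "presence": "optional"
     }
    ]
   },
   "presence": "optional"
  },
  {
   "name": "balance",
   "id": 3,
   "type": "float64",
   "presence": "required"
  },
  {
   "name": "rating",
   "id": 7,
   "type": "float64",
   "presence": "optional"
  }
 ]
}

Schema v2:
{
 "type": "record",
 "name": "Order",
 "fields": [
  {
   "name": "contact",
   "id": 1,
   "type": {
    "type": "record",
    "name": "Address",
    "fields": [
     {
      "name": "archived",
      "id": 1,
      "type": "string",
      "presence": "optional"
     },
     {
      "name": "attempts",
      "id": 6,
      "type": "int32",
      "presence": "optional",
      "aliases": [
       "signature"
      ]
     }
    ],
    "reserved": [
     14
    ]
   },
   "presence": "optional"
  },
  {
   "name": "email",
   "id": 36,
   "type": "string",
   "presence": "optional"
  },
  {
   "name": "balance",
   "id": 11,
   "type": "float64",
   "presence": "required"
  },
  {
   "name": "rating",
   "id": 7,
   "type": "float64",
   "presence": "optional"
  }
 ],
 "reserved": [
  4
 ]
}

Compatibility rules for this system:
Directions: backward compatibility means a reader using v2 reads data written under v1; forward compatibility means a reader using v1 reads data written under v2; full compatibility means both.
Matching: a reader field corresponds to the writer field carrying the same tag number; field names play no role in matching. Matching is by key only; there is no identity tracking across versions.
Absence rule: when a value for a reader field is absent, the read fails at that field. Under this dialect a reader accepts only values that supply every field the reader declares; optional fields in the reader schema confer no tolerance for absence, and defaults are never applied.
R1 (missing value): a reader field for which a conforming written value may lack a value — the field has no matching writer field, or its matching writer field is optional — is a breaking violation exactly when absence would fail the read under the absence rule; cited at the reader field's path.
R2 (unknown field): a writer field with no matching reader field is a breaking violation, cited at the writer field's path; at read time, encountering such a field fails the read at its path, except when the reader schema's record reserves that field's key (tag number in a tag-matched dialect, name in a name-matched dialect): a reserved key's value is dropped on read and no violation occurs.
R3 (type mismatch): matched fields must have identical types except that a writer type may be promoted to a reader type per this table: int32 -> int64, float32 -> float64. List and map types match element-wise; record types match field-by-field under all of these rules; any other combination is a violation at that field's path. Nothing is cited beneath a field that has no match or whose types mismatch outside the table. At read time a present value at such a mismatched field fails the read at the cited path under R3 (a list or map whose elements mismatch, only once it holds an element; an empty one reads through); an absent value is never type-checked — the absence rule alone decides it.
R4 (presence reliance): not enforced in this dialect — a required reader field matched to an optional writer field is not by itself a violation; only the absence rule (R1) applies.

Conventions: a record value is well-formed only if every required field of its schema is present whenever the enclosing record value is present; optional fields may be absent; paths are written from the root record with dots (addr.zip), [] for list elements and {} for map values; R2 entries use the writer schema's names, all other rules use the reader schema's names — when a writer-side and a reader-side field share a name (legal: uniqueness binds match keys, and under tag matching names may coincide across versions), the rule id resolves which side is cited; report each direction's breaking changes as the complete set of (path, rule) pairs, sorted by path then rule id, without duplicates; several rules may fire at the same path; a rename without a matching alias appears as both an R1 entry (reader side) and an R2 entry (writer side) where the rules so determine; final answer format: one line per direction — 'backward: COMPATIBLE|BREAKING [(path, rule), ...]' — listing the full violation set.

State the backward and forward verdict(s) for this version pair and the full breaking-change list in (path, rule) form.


backward: BREAKING [(balance, R1), (balance, R2), (contact, R1), (contact.archived, R1), (contact.archived, R3), (contact.attempts, R1), (contact.attempts, R2), (email, R1), (rating, R1)]; forward: BREAKING [(balance, R1), (balance, R2), (contact, R1), (contact.archived, R1), (contact.archived, R3), (contact.attempts, R1), (contact.attempts, R2), (email, R2), (rating, R1), (scores, R1)]

the writer's type comes first in each Order pair
backward pass over Order, reader schema v2, writer schema v1:
  contact: paired with writer contact (Address -> Address; writer optional)
  email: no writer match
  balance: no writer match
  rating: paired with writer rating (float64 -> float64; writer optional)
  writer scores: unknown to reader
  writer balance: unknown to reader
  contact.archived: paired with writer contact.archived (bool -> string; writer optional)
  contact.attempts: no writer match
  writer contact.attempts: unknown to reader
  violation R1 at balance
  violation R2 at balance
  violation R1 at contact
  violation R1 at contact.archived
  violation R3 at contact.archived
  violation R1 at contact.attempts
  violation R2 at contact.attempts
  violation R1 at email
  violation R1 at rating
  backward on Order therefore BREAKING (9)
forward pass over Order, reader schema v1, writer schema v2:
  scores: no writer match
  contact: paired with writer contact (Address -> Address; writer optional)
  balance: no writer match
  rating: paired with writer rating (float64 -> float64; writer optional)
  writer email: unknown to reader
  writer balance: unknown to reader
  contact.archived: paired with writer contact.archived (string -> bool; writer optional)
  contact.attempts: no writer match
  writer contact.attempts: unknown to reader
  violation R1 at balance
  violation R2 at balance
  violation R1 at contact
  violation R1 at contact.archived
  violation R3 at contact.archived
  violation R1 at contact.attempts
  violation R2 at contact.attempts
  violation R2 at email
  violation R1 at rating
  violation R1 at scores
  forward on Order therefore BREAKING (10)


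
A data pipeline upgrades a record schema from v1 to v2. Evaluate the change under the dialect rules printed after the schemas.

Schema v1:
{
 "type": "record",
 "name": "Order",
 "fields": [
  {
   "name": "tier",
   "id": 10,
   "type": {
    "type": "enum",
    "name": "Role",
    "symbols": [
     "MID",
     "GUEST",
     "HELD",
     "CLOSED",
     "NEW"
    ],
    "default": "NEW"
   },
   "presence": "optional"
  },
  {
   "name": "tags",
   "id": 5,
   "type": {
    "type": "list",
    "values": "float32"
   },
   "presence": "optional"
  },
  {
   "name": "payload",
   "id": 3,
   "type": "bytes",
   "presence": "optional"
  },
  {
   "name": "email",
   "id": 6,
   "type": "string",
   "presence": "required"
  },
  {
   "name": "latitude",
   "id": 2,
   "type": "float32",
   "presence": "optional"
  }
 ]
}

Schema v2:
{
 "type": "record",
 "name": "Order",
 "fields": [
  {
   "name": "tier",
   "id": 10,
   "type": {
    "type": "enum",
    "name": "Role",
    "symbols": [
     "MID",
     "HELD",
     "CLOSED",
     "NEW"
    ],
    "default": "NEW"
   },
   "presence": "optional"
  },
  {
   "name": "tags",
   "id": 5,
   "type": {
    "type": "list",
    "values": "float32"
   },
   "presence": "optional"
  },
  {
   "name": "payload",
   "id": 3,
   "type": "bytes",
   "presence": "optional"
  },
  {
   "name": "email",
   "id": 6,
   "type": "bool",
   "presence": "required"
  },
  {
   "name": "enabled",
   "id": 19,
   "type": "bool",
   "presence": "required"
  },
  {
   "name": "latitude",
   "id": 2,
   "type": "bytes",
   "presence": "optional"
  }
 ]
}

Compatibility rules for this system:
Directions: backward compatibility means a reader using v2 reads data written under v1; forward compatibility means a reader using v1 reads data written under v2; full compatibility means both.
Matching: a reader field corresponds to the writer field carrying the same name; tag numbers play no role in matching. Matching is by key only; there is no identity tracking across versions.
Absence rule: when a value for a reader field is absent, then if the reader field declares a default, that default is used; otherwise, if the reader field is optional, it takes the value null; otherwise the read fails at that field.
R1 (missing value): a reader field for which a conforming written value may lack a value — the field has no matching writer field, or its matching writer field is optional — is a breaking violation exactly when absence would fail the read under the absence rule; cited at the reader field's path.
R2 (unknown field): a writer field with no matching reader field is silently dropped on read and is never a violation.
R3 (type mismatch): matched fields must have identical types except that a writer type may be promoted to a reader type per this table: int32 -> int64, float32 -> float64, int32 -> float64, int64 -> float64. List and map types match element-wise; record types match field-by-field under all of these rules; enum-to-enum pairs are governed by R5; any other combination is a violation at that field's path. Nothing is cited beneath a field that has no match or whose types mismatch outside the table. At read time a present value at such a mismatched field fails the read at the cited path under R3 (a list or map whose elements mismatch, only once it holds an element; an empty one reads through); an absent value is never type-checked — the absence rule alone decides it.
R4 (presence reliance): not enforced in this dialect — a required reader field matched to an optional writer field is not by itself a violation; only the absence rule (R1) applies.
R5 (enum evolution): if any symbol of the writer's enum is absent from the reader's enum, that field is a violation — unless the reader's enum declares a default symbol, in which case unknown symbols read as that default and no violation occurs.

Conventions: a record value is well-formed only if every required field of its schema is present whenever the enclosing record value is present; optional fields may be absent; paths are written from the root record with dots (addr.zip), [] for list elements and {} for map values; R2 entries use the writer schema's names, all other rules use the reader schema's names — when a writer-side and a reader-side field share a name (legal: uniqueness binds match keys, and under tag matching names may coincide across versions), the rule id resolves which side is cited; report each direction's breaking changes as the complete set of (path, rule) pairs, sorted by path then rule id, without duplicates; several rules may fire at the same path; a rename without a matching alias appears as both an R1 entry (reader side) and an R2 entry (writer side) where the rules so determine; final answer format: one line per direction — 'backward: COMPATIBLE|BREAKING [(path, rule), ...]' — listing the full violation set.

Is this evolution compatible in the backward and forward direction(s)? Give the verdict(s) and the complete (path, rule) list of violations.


backward: BREAKING [(email, R3), (enabled, R1), (latitude, R3)]; forward: BREAKING [(email, R3), (latitude, R3)]

in Order below, arrows point writer -> reader
backward for Order (reader v2, writer v1):
  tier <- tier (Role -> Role, writer optional)
  tags <- tags (list<float32> -> list<float32>, writer optional)
  payload <- payload (bytes -> bytes, writer optional)
  email <- email (string -> bool, writer required)
  enabled: no writer-side match
  latitude <- latitude (float32 -> bytes, writer optional)
  violation R3 at email
  violation R1 at enabled
  violation R3 at latitude
  => backward verdict for Order: BREAKING, 3 violation(s)
forward for Order (reader v1, writer v2):
  tier <- tier (Role -> Role, writer optional)
  tags <- tags (list<float32> -> list<float32>, writer optional)
  payload <- payload (bytes -> bytes, writer optional)
  email <- email (bool -> string, writer required)
  latitude <- latitude (bytes -> float32, writer optional)
  writer enabled: unknown to reader
  violation R3 at email
  violation R3 at latitude
  => forward verdict for Order: BREAKING, 2 violation(s)


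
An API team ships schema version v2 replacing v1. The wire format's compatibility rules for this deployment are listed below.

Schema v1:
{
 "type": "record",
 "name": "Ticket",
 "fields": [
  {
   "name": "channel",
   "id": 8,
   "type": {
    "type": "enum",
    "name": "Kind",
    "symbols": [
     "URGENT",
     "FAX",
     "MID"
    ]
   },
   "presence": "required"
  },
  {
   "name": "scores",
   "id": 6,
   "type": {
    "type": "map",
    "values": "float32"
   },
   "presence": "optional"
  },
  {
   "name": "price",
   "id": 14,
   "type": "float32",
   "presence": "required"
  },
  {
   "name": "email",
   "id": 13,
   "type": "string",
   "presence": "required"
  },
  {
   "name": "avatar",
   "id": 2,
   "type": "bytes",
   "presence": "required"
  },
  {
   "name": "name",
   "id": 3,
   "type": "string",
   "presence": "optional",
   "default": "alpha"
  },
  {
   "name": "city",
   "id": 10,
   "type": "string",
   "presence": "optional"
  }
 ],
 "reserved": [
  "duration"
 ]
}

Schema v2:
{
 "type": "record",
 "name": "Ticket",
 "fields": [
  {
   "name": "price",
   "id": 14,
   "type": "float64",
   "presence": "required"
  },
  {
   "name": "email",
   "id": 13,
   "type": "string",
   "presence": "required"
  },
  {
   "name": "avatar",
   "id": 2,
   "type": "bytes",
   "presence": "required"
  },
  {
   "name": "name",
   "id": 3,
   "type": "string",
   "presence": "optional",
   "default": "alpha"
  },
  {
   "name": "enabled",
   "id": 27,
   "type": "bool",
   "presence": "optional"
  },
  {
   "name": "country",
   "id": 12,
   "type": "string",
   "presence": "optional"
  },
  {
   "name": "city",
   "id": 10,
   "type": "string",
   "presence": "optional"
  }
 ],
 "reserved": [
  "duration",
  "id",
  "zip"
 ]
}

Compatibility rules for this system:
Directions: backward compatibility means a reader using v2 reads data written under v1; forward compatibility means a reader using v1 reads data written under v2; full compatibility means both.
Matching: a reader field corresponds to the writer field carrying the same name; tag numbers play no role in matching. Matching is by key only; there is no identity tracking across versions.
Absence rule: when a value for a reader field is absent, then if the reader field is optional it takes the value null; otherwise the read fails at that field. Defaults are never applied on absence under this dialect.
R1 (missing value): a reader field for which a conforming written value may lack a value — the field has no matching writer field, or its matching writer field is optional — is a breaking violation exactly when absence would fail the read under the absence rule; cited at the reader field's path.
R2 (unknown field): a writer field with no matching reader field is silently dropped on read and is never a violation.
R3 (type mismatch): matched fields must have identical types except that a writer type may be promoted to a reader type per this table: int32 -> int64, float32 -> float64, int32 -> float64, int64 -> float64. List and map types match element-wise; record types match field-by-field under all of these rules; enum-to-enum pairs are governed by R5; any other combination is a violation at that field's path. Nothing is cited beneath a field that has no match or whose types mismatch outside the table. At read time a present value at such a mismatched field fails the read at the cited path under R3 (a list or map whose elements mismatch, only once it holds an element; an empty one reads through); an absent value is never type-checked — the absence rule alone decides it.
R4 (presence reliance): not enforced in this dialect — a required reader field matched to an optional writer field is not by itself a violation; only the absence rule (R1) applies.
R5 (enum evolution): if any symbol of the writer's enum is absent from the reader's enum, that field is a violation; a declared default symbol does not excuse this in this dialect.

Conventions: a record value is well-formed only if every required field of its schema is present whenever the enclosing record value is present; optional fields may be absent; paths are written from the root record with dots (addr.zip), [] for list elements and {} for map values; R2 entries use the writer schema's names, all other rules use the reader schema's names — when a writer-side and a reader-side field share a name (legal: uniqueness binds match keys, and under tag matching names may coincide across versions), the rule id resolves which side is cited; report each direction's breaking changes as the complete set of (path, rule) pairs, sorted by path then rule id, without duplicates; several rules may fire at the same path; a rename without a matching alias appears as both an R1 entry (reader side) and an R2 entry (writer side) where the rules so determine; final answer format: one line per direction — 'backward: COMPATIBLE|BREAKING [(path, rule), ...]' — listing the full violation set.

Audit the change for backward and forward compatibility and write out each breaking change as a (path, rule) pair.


arrows below run writer -> reader for Ticket
checking backward for Ticket: reader v2 against writer v1:
  float32 -> float64, writer required: price aligns to price
  string -> string, writer required: email aligns to email
  bytes -> bytes, writer required: avatar aligns to avatar
  string -> string, writer optional: name aligns to name
  no writer field matches reader enabled
  no writer field matches reader country
  string -> string, writer optional: city aligns to city
  leftover writer field: channel
  leftover writer field: scores
  nothing fires on Ticket: backward is COMPATIBLE
checking forward for Ticket: reader v1 against writer v2:
  no writer field matches reader channel
  no writer field matches reader scores
  float64 -> float32, writer required: price aligns to price
  string -> string, writer required: email aligns to email
  bytes -> bytes, writer required: avatar aligns to avatar
  string -> string, writer optional: name aligns to name
  string -> string, writer optional: city aligns to city
  leftover writer field: enabled
  leftover writer field: country
  rule R1 violated at channel
  rule R3 violated at price
  => forward verdict for Ticket: BREAKING, 2 violation(s)

backward: COMPATIBLE []; forward: BREAKING [(channel, R1), (price, R3)]


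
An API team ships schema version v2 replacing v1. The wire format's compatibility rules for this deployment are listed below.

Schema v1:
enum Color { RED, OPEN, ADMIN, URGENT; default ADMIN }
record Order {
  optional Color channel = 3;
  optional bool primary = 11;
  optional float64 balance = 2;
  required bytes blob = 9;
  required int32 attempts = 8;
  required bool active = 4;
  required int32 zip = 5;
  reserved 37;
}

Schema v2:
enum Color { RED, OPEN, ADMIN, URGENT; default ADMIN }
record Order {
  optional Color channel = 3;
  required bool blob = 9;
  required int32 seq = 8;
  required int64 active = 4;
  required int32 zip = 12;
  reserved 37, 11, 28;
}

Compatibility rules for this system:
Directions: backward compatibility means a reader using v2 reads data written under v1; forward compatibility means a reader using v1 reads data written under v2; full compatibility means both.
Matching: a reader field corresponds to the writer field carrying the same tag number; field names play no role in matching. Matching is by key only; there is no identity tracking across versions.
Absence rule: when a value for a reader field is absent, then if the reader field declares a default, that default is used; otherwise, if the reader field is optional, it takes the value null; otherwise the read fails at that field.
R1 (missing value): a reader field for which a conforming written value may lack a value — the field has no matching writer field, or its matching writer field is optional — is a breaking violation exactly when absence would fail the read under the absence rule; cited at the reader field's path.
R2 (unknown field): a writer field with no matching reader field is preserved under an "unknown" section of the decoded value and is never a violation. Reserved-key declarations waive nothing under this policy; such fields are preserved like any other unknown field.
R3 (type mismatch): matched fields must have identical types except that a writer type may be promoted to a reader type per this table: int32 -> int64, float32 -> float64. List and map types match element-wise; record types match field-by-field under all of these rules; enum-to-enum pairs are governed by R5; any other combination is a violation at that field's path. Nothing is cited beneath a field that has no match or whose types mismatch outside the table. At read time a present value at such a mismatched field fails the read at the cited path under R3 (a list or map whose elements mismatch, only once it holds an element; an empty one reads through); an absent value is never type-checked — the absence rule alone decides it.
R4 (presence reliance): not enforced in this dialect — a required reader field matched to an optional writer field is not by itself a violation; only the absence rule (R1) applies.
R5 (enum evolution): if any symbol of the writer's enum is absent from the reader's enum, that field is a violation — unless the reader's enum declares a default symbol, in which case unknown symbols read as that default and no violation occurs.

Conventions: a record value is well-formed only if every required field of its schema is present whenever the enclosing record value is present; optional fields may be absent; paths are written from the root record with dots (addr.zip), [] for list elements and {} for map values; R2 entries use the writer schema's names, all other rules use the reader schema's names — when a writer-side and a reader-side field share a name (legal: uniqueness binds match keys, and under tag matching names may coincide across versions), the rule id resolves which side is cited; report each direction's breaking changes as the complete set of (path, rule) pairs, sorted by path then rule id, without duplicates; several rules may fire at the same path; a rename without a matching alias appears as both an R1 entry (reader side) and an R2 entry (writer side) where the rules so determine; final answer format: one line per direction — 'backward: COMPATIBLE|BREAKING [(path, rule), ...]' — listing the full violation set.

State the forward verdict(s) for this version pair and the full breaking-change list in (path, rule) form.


in Order below, arrows point writer -> reader
forward pass over Order, reader schema v1, writer schema v2:
  writer optional, Color -> Color: reader channel maps from writer channel
  primary: no writer match
  balance: no writer match
  writer required, bool -> bytes: reader blob maps from writer blob
  writer required, int32 -> int32: reader attempts maps from writer seq
  writer required, int64 -> bool: reader active maps from writer active
  zip: no writer match
  writer zip: unknown to reader
  breaking: (active, R3)
  breaking: (blob, R3)
  breaking: (zip, R1)
  => forward verdict for Order: BREAKING, 3 violation(s)
diffs on Order not affecting the asked answer:
  renamed field attempts to seq in record Order -> fires no rule on Order, leaving the asked answer as it is
  removed field primary from record Order (its key 11 joins the reserved list) -> fires no rule on Order, leaving the asked answer as it is
  removed field balance from record Order -> fires no rule on Order, leaving the asked answer as it is

forward: BREAKING [(active, R3), (blob, R3), (zip, R1)]


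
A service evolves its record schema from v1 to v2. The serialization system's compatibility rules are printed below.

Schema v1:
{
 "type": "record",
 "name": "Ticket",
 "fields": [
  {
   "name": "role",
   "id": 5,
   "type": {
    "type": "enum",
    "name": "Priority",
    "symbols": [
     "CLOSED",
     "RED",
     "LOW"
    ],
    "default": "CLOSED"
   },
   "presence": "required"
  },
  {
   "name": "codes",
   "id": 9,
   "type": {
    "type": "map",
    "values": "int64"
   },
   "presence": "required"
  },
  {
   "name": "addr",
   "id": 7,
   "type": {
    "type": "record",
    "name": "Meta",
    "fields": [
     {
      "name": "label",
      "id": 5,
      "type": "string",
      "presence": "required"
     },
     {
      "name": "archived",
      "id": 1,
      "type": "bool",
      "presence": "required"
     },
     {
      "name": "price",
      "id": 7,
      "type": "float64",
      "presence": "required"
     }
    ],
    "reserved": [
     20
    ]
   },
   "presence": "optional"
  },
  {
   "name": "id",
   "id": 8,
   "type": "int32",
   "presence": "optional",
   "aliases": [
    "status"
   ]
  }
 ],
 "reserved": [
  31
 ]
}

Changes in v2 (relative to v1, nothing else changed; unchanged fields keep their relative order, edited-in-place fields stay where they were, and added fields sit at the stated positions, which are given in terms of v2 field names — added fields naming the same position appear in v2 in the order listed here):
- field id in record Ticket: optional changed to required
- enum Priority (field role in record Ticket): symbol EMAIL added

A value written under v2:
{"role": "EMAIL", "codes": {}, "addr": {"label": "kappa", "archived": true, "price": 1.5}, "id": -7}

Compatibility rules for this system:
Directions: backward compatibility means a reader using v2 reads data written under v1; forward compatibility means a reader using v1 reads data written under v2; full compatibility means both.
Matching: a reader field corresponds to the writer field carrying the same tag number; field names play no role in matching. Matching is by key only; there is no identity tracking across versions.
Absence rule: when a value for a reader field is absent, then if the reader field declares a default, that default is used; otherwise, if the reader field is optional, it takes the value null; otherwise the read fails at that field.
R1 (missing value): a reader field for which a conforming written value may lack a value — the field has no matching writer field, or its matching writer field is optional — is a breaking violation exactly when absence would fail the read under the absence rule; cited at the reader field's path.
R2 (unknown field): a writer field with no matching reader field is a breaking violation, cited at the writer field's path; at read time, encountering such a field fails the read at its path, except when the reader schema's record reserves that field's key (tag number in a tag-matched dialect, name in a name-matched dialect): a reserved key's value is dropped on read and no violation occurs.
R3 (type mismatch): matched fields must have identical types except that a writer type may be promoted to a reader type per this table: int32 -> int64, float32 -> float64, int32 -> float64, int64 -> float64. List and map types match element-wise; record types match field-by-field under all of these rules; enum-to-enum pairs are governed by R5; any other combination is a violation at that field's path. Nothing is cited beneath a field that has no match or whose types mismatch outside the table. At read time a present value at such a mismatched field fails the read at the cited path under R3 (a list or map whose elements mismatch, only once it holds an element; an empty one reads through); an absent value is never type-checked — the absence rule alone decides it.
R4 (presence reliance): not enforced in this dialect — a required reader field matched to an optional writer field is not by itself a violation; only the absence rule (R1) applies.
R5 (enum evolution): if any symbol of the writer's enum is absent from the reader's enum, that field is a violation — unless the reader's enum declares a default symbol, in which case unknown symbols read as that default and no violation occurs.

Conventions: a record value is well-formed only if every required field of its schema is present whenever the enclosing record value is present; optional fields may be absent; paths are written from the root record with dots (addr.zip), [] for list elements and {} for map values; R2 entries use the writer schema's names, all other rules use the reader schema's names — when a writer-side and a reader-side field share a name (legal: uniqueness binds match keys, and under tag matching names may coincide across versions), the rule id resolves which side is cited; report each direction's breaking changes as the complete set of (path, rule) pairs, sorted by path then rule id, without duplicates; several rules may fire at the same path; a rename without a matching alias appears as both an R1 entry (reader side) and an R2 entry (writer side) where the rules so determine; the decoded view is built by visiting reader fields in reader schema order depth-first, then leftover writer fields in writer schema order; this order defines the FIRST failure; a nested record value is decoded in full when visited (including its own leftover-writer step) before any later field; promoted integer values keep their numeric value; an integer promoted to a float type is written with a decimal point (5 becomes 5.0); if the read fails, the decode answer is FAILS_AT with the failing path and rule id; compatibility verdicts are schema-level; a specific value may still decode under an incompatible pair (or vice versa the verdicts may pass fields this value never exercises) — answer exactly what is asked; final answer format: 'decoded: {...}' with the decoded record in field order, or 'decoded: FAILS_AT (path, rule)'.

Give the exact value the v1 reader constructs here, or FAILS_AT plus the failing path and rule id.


the writer's type comes first in each Ticket pair
decoding the Ticket value with the v1 reader:
  role := "CLOSED" (symbol EMAIL -> reader default)
  codes := {}
  addr.label := "kappa"
  addr.archived := true
  addr.price := 1.5
  id := -7
  => decoded: {"role": "CLOSED", "codes": {}, "addr": {"label": "kappa", "archived": true, "price": 1.5}, "id": -7}
checking off the Ticket differences that do not matter here:
  field id in record Ticket: optional changed to required -> changes Ticket's schema-level verdicts only — the decode of this value is the same
  enum Priority (field role in record Ticket): symbol EMAIL added -> triggers nothing under the printed rules; the Ticket answer is the same either way

decoded: {"role": "CLOSED", "codes": {}, "addr": {"label": "kappa", "archived": true, "price": 1.5}, "id": -7}


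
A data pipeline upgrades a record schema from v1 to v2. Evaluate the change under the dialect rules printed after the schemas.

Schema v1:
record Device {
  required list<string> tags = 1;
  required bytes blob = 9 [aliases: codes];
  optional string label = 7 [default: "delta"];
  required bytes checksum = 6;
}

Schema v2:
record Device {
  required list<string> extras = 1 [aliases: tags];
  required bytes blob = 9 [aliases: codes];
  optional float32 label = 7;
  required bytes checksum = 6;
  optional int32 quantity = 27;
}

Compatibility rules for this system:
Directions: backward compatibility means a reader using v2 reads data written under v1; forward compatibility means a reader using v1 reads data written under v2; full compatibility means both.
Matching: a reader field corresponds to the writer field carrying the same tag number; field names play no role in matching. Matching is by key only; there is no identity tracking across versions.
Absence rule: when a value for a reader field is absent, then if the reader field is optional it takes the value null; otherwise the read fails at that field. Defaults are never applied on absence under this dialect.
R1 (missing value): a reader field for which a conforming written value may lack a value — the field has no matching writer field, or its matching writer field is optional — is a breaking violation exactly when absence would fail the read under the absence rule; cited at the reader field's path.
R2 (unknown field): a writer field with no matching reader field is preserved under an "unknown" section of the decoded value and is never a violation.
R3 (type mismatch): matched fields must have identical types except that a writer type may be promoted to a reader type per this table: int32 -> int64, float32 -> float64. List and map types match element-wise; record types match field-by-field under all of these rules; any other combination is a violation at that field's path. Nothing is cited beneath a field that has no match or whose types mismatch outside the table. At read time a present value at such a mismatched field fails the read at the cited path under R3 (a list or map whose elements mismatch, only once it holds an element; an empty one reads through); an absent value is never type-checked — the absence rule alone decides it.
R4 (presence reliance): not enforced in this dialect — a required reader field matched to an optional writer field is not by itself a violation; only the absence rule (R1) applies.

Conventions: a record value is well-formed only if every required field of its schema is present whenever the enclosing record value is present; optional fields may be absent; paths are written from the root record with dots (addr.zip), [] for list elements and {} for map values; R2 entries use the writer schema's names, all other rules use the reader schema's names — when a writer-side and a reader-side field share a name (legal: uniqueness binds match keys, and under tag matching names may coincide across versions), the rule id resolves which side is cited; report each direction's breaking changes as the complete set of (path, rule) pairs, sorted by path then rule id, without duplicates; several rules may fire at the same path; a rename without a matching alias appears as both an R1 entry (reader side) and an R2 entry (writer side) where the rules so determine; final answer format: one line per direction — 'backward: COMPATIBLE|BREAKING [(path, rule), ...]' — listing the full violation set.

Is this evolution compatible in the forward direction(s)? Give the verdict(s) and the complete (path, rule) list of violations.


forward: BREAKING [(label, R3)]

in Device below, arrows point writer -> reader
checking forward for Device: reader v1 against writer v2:
  tags <- extras (list<string> -> list<string>, writer required)
  blob <- blob (bytes -> bytes, writer required)
  label <- label (float32 -> string, writer optional)
  checksum <- checksum (bytes -> bytes, writer required)
  writer quantity: unknown to reader
  violation R3 at label
  => forward: BREAKING (1)
the rest of the Device diff is inert for this question:
  renamed field tags to extras in record Device (alias tags declared on the renamed field) -> inert for the asked Device verdict: nothing fires
  added field quantity to record Device: optional int32, tag 27 (in v2 it sits last) -> inert for the asked Device verdict: nothing fires
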